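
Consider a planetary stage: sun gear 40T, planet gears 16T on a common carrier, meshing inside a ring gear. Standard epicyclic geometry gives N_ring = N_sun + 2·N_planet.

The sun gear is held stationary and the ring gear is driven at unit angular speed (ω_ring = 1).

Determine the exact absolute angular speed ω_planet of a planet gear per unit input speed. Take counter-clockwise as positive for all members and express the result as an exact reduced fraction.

N_ring = 40 + 2·16 = 72
40(ω_s−ω_c) = −72(ω_r−ω_c),  ω_s=0, ω_r=1
40(0−ω_c) = −72(1−ω_c)  ⇒  112ω_c = 72  ⇒  ω_c = 9/14
sun–planet: 40·(0−9/14) = −16·(ω_p−ω_c)  ⇒  ω_p−ω_c = −(40/16)·(-9/14) = 45/28
ω_p = 9/14 + 45/28 = 9/4

9/4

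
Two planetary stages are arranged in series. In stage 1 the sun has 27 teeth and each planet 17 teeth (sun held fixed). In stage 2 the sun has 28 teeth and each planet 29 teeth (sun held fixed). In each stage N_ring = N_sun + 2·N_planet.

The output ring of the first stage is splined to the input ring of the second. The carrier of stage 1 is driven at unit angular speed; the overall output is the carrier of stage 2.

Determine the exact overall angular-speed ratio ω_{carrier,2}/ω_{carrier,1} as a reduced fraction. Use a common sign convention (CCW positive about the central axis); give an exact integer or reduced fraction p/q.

Stage 1: N_ring = 27 + 2·17 = 61
Stage 1: 27(ω_s−ω_c) = −61(ω_r−ω_c),  ω_s=0, ω_c=1
Stage 1: ω_r = 1 − (27/61)(0−1) = 88/61
  ⇒ ω_r¹/ω_c¹ = 88/61
Stage 2: N_ring = 28 + 2·29 = 86
Stage 2: 28(ω_s−ω_c) = −86(ω_r−ω_c),  ω_s=0, ω_r=1
Stage 2: 28(0−ω_c) = −86(1−ω_c)  ⇒  114ω_c = 86  ⇒  ω_c = 43/57
  ⇒ ω_c²/ω_r² = 43/57
Coupling ω_r² = ω_r¹ ⇒ overall = 88/61 × 43/57 = 3784/3477

3784/3477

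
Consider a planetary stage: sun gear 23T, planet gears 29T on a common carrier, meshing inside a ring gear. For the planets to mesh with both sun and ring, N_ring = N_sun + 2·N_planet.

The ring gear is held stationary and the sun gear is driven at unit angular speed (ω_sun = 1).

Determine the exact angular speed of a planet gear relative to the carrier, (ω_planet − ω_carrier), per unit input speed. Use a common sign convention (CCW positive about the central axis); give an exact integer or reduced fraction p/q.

N_ring = 23 + 2·29 = 81
23(ω_s−ω_c) = −81(ω_r−ω_c),  ω_r=0, ω_s=1
23(1−ω_c) = −81(0−ω_c)  ⇒  104ω_c = 23  ⇒  ω_c = 23/104
sun–planet: 23·(1−23/104) = −29·(ω_p−ω_c)  ⇒  ω_p−ω_c = −(23/29)·(81/104) = -1863/3016

-1863/3016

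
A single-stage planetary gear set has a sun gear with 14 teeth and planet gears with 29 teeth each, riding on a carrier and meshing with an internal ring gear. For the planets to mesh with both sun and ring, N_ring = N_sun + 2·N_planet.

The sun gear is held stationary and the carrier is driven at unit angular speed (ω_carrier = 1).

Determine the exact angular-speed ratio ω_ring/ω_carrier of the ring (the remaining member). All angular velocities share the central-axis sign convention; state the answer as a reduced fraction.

43/36

N_ring = 14 + 2·29 = 72
14(ω_s−ω_c) = −72(ω_r−ω_c),  ω_s=0, ω_c=1
ω_r = 1 − (14/72)(0−1) = 43/36
ω_r/ω_c = 43/36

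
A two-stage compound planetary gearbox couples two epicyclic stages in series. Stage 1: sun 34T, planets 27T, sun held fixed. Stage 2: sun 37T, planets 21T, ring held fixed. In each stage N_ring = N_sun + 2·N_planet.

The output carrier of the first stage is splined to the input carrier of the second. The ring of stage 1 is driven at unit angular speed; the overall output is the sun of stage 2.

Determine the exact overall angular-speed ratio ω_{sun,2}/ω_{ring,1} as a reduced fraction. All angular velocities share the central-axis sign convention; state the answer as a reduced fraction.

5104/2257

Stage 1: N_ring = 34 + 2·27 = 88
Stage 1: 34(ω_s−ω_c) = −88(ω_r−ω_c),  ω_s=0, ω_r=1
Stage 1: 34(0−ω_c) = −88(1−ω_c)  ⇒  122ω_c = 88  ⇒  ω_c = 44/61
  ⇒ ω_c¹/ω_r¹ = 44/61
Stage 2: N_ring = 37 + 2·21 = 79
Stage 2: 37(ω_s−ω_c) = −79(ω_r−ω_c),  ω_r=0, ω_c=1
Stage 2: ω_s = 1 − (79/37)(0−1) = 116/37
  ⇒ ω_s²/ω_c² = 116/37
Coupling ω_c² = ω_c¹ ⇒ overall = 44/61 × 116/37 = 5104/2257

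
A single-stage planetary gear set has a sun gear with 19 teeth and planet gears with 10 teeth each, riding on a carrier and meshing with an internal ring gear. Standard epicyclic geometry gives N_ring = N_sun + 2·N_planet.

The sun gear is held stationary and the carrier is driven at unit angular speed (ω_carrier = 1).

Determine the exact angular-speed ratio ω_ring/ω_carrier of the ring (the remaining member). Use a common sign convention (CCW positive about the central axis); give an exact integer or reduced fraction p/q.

58/39

N_ring = 19 + 2·10 = 39
19(ω_s−ω_c) = −39(ω_r−ω_c),  ω_s=0, ω_c=1
ω_r = 1 − (19/39)(0−1) = 58/39
ω_r/ω_c = 58/39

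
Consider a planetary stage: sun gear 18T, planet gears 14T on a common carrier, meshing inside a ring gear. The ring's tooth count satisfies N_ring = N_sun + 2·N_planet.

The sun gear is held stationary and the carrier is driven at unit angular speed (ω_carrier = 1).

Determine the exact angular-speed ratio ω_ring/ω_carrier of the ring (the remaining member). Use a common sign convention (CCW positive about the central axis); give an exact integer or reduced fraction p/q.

N_ring = 18 + 2·14 = 46
18(ω_s−ω_c) = −46(ω_r−ω_c),  ω_s=0, ω_c=1
ω_r = 1 − (18/46)(0−1) = 32/23
ω_r/ω_c = 32/23

32/23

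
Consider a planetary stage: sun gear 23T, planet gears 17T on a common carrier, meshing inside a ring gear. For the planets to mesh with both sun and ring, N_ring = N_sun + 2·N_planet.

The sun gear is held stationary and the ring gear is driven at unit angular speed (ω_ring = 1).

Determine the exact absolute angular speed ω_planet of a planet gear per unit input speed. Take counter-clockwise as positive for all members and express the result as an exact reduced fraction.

N_ring = 23 + 2·17 = 57
23(ω_s−ω_c) = −57(ω_r−ω_c),  ω_s=0, ω_r=1
23(0−ω_c) = −57(1−ω_c)  ⇒  80ω_c = 57  ⇒  ω_c = 57/80
sun–planet: 23·(0−57/80) = −17·(ω_p−ω_c)  ⇒  ω_p−ω_c = −(23/17)·(-57/80) = 1311/1360
ω_p = 57/80 + 1311/1360 = 57/34

57/34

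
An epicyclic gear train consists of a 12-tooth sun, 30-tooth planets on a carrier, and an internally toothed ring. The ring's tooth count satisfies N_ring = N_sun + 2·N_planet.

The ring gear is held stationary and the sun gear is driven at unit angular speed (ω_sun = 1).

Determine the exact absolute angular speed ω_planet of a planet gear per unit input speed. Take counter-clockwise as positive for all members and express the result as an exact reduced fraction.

-1/5

N_ring = 12 + 2·30 = 72
12(ω_s−ω_c) = −72(ω_r−ω_c),  ω_r=0, ω_s=1
12(1−ω_c) = −72(0−ω_c)  ⇒  84ω_c = 12  ⇒  ω_c = 1/7
sun–planet: 12·(1−1/7) = −30·(ω_p−ω_c)  ⇒  ω_p−ω_c = −(12/30)·(6/7) = -12/35
ω_p = 1/7 − 12/35 = -1/5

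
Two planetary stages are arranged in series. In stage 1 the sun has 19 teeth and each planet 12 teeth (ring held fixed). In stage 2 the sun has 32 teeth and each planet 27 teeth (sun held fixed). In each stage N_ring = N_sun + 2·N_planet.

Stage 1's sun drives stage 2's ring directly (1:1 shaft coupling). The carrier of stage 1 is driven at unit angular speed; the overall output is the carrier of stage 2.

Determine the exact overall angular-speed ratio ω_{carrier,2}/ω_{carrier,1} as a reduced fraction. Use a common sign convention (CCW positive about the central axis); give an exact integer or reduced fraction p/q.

Stage 1: N_ring = 19 + 2·12 = 43
Stage 1: 19(ω_s−ω_c) = −43(ω_r−ω_c),  ω_r=0, ω_c=1
Stage 1: ω_s = 1 − (43/19)(0−1) = 62/19
  ⇒ ω_s¹/ω_c¹ = 62/19
Stage 2: N_ring = 32 + 2·27 = 86
Stage 2: 32(ω_s−ω_c) = −86(ω_r−ω_c),  ω_s=0, ω_r=1
Stage 2: 32(0−ω_c) = −86(1−ω_c)  ⇒  118ω_c = 86  ⇒  ω_c = 43/59
  ⇒ ω_c²/ω_r² = 43/59
Coupling ω_r² = ω_s¹ ⇒ overall = 62/19 × 43/59 = 2666/1121

2666/1121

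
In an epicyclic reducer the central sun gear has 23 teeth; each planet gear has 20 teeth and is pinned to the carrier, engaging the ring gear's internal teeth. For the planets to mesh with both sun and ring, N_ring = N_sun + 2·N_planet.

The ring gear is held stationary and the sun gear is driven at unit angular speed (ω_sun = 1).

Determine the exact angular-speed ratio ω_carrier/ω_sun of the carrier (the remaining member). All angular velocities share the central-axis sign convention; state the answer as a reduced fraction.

N_ring = 23 + 2·20 = 63
23(ω_s−ω_c) = −63(ω_r−ω_c),  ω_r=0, ω_s=1
23(1−ω_c) = −63(0−ω_c)  ⇒  86ω_c = 23  ⇒  ω_c = 23/86
ω_c/ω_s = 23/86

23/86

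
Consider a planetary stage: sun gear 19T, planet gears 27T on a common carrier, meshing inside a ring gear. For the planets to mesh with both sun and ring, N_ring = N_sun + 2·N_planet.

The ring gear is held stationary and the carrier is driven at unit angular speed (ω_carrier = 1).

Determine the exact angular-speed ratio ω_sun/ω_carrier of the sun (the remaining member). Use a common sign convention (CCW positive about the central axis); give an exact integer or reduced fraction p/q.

N_ring = 19 + 2·27 = 73
19(ω_s−ω_c) = −73(ω_r−ω_c),  ω_r=0, ω_c=1
ω_s = 1 − (73/19)(0−1) = 92/19
ω_s/ω_c = 92/19

92/19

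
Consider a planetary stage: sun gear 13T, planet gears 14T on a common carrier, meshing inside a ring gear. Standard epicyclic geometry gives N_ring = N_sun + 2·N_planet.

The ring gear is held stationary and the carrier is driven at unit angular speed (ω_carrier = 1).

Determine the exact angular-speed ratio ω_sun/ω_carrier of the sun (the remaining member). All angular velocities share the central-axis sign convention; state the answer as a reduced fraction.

N_ring = 13 + 2·14 = 41
13(ω_s−ω_c) = −41(ω_r−ω_c),  ω_r=0, ω_c=1
ω_s = 1 − (41/13)(0−1) = 54/13
ω_s/ω_c = 54/13

54/13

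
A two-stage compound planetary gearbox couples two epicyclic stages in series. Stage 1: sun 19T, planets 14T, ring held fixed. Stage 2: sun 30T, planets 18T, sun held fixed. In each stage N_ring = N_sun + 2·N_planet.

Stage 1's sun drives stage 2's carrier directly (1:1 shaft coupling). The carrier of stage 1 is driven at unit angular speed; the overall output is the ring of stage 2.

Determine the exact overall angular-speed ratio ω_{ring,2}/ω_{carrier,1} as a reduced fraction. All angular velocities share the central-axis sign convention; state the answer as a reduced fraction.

Stage 1: N_ring = 19 + 2·14 = 47
Stage 1: 19(ω_s−ω_c) = −47(ω_r−ω_c),  ω_r=0, ω_c=1
Stage 1: ω_s = 1 − (47/19)(0−1) = 66/19
  ⇒ ω_s¹/ω_c¹ = 66/19
Stage 2: N_ring = 30 + 2·18 = 66
Stage 2: 30(ω_s−ω_c) = −66(ω_r−ω_c),  ω_s=0, ω_c=1
Stage 2: ω_r = 1 − (30/66)(0−1) = 16/11
  ⇒ ω_r²/ω_c² = 16/11
Coupling ω_c² = ω_s¹ ⇒ overall = 66/19 × 16/11 = 96/19

96/19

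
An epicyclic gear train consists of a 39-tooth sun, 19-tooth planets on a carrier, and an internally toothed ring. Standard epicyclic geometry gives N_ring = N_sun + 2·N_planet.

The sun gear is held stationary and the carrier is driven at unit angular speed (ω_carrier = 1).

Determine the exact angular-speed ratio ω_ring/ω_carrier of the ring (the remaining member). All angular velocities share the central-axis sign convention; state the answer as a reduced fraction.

N_ring = 39 + 2·19 = 77
39(ω_s−ω_c) = −77(ω_r−ω_c),  ω_s=0, ω_c=1
ω_r = 1 − (39/77)(0−1) = 116/77
ω_r/ω_c = 116/77

116/77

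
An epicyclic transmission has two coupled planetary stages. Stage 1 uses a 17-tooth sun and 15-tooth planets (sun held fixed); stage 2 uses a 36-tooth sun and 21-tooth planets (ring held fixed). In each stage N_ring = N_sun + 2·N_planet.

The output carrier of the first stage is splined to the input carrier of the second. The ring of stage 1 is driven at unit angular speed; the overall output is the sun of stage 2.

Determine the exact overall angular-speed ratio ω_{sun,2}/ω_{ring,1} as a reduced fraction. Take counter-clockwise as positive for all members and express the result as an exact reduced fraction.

Stage 1: N_ring = 17 + 2·15 = 47
Stage 1: 17(ω_s−ω_c) = −47(ω_r−ω_c),  ω_s=0, ω_r=1
Stage 1: 17(0−ω_c) = −47(1−ω_c)  ⇒  64ω_c = 47  ⇒  ω_c = 47/64
  ⇒ ω_c¹/ω_r¹ = 47/64
Stage 2: N_ring = 36 + 2·21 = 78
Stage 2: 36(ω_s−ω_c) = −78(ω_r−ω_c),  ω_r=0, ω_c=1
Stage 2: ω_s = 1 − (78/36)(0−1) = 19/6
  ⇒ ω_s²/ω_c² = 19/6
Coupling ω_c² = ω_c¹ ⇒ overall = 47/64 × 19/6 = 893/384

893/384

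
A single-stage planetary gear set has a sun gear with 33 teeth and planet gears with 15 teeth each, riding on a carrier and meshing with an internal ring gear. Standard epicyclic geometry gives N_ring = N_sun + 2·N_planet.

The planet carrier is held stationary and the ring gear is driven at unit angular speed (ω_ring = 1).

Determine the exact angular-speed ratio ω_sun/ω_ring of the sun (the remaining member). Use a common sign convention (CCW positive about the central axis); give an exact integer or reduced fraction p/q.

N_ring = 33 + 2·15 = 63
33(ω_s−ω_c) = −63(ω_r−ω_c),  ω_c=0, ω_r=1
ω_s = 0 − (63/33)(1−0) = -21/11
ω_s/ω_r = -21/11

-21/11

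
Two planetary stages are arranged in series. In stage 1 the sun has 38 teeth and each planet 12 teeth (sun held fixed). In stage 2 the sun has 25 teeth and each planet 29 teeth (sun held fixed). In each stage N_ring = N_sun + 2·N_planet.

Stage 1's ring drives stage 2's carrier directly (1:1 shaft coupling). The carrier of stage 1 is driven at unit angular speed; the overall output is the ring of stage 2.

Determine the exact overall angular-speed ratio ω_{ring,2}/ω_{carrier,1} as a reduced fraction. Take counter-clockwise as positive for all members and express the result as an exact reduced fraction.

Stage 1: N_ring = 38 + 2·12 = 62
Stage 1: 38(ω_s−ω_c) = −62(ω_r−ω_c),  ω_s=0, ω_c=1
Stage 1: ω_r = 1 − (38/62)(0−1) = 50/31
  ⇒ ω_r¹/ω_c¹ = 50/31
Stage 2: N_ring = 25 + 2·29 = 83
Stage 2: 25(ω_s−ω_c) = −83(ω_r−ω_c),  ω_s=0, ω_c=1
Stage 2: ω_r = 1 − (25/83)(0−1) = 108/83
  ⇒ ω_r²/ω_c² = 108/83
Coupling ω_c² = ω_r¹ ⇒ overall = 50/31 × 108/83 = 5400/2573

5400/2573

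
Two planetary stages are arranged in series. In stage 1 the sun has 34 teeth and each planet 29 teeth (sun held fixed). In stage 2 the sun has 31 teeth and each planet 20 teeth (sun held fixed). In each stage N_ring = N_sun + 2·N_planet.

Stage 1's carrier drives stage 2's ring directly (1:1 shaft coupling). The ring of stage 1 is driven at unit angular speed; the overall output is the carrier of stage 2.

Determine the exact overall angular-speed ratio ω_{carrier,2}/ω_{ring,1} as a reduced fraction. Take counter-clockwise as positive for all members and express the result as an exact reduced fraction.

1633/3213

Stage 1: N_ring = 34 + 2·29 = 92
Stage 1: 34(ω_s−ω_c) = −92(ω_r−ω_c),  ω_s=0, ω_r=1
Stage 1: 34(0−ω_c) = −92(1−ω_c)  ⇒  126ω_c = 92  ⇒  ω_c = 46/63
  ⇒ ω_c¹/ω_r¹ = 46/63
Stage 2: N_ring = 31 + 2·20 = 71
Stage 2: 31(ω_s−ω_c) = −71(ω_r−ω_c),  ω_s=0, ω_r=1
Stage 2: 31(0−ω_c) = −71(1−ω_c)  ⇒  102ω_c = 71  ⇒  ω_c = 71/102
  ⇒ ω_c²/ω_r² = 71/102
Coupling ω_r² = ω_c¹ ⇒ overall = 46/63 × 71/102 = 1633/3213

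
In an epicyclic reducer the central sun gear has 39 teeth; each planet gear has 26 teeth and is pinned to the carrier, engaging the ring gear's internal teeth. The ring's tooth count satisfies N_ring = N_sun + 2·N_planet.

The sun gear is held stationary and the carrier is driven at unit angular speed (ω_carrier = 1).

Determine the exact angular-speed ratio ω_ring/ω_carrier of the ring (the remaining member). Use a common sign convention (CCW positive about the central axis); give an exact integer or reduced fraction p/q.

10/7

N_ring = 39 + 2·26 = 91
39(ω_s−ω_c) = −91(ω_r−ω_c),  ω_s=0, ω_c=1
ω_r = 1 − (39/91)(0−1) = 10/7
ω_r/ω_c = 10/7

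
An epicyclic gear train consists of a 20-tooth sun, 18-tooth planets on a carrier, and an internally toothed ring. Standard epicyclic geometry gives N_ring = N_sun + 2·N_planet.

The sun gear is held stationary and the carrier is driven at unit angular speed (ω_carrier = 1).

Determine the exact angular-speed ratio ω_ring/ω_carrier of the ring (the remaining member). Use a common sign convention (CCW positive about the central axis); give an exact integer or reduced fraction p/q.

N_ring = 20 + 2·18 = 56
20(ω_s−ω_c) = −56(ω_r−ω_c),  ω_s=0, ω_c=1
ω_r = 1 − (20/56)(0−1) = 19/14
ω_r/ω_c = 19/14

19/14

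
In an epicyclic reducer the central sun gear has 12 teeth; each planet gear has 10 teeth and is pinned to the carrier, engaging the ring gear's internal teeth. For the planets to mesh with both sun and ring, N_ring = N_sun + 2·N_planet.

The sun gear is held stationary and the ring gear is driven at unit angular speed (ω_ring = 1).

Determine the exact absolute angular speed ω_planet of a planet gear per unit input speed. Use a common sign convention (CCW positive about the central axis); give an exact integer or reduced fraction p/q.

8/5

N_ring = 12 + 2·10 = 32
12(ω_s−ω_c) = −32(ω_r−ω_c),  ω_s=0, ω_r=1
12(0−ω_c) = −32(1−ω_c)  ⇒  44ω_c = 32  ⇒  ω_c = 8/11
sun–planet: 12·(0−8/11) = −10·(ω_p−ω_c)  ⇒  ω_p−ω_c = −(12/10)·(-8/11) = 48/55
ω_p = 8/11 + 48/55 = 8/5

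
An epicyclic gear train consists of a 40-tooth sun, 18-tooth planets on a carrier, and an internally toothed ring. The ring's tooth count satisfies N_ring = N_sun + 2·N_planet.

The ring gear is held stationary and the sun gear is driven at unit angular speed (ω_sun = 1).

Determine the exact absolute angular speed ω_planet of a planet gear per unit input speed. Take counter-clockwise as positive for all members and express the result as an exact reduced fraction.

-10/9

N_ring = 40 + 2·18 = 76
40(ω_s−ω_c) = −76(ω_r−ω_c),  ω_r=0, ω_s=1
40(1−ω_c) = −76(0−ω_c)  ⇒  116ω_c = 40  ⇒  ω_c = 10/29
sun–planet: 40·(1−10/29) = −18·(ω_p−ω_c)  ⇒  ω_p−ω_c = −(40/18)·(19/29) = -380/261
ω_p = 10/29 − 380/261 = -10/9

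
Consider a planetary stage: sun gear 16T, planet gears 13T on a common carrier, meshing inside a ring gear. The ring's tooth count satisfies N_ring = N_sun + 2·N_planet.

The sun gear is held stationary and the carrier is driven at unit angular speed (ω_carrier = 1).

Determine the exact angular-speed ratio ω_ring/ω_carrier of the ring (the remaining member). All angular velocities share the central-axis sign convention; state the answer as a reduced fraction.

29/21

N_ring = 16 + 2·13 = 42
16(ω_s−ω_c) = −42(ω_r−ω_c),  ω_s=0, ω_c=1
ω_r = 1 − (16/42)(0−1) = 29/21
ω_r/ω_c = 29/21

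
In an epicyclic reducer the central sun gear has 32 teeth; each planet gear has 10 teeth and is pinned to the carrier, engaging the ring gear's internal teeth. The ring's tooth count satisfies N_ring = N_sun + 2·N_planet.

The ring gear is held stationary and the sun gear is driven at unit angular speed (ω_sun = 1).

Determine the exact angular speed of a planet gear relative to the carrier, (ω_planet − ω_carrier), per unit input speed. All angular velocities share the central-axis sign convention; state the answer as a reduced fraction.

-208/105

N_ring = 32 + 2·10 = 52
32(ω_s−ω_c) = −52(ω_r−ω_c),  ω_r=0, ω_s=1
32(1−ω_c) = −52(0−ω_c)  ⇒  84ω_c = 32  ⇒  ω_c = 8/21
sun–planet: 32·(1−8/21) = −10·(ω_p−ω_c)  ⇒  ω_p−ω_c = −(32/10)·(13/21) = -208/105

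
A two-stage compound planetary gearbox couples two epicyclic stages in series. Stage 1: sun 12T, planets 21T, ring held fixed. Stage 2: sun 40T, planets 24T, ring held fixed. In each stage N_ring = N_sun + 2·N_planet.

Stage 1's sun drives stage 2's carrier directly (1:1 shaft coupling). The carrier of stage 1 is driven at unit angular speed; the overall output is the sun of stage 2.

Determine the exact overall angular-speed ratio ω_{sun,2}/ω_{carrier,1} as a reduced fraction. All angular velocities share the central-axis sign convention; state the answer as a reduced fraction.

88/5

Stage 1: N_ring = 12 + 2·21 = 54
Stage 1: 12(ω_s−ω_c) = −54(ω_r−ω_c),  ω_r=0, ω_c=1
Stage 1: ω_s = 1 − (54/12)(0−1) = 11/2
  ⇒ ω_s¹/ω_c¹ = 11/2
Stage 2: N_ring = 40 + 2·24 = 88
Stage 2: 40(ω_s−ω_c) = −88(ω_r−ω_c),  ω_r=0, ω_c=1
Stage 2: ω_s = 1 − (88/40)(0−1) = 16/5
  ⇒ ω_s²/ω_c² = 16/5
Coupling ω_c² = ω_s¹ ⇒ overall = 11/2 × 16/5 = 88/5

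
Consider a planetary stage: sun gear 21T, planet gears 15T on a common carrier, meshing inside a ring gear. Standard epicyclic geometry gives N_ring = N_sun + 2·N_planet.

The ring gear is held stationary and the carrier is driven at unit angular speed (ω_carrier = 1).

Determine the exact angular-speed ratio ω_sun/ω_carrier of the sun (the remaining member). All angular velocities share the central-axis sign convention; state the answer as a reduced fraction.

24/7

N_ring = 21 + 2·15 = 51
21(ω_s−ω_c) = −51(ω_r−ω_c),  ω_r=0, ω_c=1
ω_s = 1 − (51/21)(0−1) = 24/7
ω_s/ω_c = 24/7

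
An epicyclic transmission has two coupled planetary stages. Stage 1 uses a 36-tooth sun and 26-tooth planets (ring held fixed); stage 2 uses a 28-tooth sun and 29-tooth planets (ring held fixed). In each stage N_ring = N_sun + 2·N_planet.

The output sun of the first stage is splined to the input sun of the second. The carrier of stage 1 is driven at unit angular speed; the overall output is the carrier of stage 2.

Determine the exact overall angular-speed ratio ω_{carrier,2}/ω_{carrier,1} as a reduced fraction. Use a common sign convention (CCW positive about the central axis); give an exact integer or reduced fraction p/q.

434/513

Stage 1: N_ring = 36 + 2·26 = 88
Stage 1: 36(ω_s−ω_c) = −88(ω_r−ω_c),  ω_r=0, ω_c=1
Stage 1: ω_s = 1 − (88/36)(0−1) = 31/9
  ⇒ ω_s¹/ω_c¹ = 31/9
Stage 2: N_ring = 28 + 2·29 = 86
Stage 2: 28(ω_s−ω_c) = −86(ω_r−ω_c),  ω_r=0, ω_s=1
Stage 2: 28(1−ω_c) = −86(0−ω_c)  ⇒  114ω_c = 28  ⇒  ω_c = 14/57
  ⇒ ω_c²/ω_s² = 14/57
Coupling ω_s² = ω_s¹ ⇒ overall = 31/9 × 14/57 = 434/513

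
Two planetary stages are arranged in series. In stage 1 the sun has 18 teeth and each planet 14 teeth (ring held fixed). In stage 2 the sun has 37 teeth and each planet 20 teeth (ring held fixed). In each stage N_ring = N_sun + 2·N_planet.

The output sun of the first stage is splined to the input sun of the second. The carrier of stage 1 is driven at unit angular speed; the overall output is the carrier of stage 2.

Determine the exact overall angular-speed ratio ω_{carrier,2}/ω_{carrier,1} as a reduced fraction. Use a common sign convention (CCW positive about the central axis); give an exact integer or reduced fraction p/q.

Stage 1: N_ring = 18 + 2·14 = 46
Stage 1: 18(ω_s−ω_c) = −46(ω_r−ω_c),  ω_r=0, ω_c=1
Stage 1: ω_s = 1 − (46/18)(0−1) = 32/9
  ⇒ ω_s¹/ω_c¹ = 32/9
Stage 2: N_ring = 37 + 2·20 = 77
Stage 2: 37(ω_s−ω_c) = −77(ω_r−ω_c),  ω_r=0, ω_s=1
Stage 2: 37(1−ω_c) = −77(0−ω_c)  ⇒  114ω_c = 37  ⇒  ω_c = 37/114
  ⇒ ω_c²/ω_s² = 37/114
Coupling ω_s² = ω_s¹ ⇒ overall = 32/9 × 37/114 = 592/513

592/513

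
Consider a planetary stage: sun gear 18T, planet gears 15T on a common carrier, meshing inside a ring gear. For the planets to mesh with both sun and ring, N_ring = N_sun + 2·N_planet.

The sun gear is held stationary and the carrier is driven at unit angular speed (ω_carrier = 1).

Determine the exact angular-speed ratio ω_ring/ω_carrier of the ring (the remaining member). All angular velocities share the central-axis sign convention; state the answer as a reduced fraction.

11/8

N_ring = 18 + 2·15 = 48
18(ω_s−ω_c) = −48(ω_r−ω_c),  ω_s=0, ω_c=1
ω_r = 1 − (18/48)(0−1) = 11/8
ω_r/ω_c = 11/8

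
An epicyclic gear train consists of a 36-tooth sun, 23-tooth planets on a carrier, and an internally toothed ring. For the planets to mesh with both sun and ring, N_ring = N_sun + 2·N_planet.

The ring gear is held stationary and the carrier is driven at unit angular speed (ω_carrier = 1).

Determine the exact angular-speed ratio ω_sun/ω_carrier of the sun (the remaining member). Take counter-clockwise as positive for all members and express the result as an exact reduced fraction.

N_ring = 36 + 2·23 = 82
36(ω_s−ω_c) = −82(ω_r−ω_c),  ω_r=0, ω_c=1
ω_s = 1 − (82/36)(0−1) = 59/18
ω_s/ω_c = 59/18

59/18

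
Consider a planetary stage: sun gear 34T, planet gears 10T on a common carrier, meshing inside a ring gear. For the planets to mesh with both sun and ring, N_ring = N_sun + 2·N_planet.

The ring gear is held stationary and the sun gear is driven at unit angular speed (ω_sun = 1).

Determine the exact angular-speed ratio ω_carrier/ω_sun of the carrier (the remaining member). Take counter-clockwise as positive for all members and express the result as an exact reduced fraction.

17/44

N_ring = 34 + 2·10 = 54
34(ω_s−ω_c) = −54(ω_r−ω_c),  ω_r=0, ω_s=1
34(1−ω_c) = −54(0−ω_c)  ⇒  88ω_c = 34  ⇒  ω_c = 17/44
ω_c/ω_s = 17/44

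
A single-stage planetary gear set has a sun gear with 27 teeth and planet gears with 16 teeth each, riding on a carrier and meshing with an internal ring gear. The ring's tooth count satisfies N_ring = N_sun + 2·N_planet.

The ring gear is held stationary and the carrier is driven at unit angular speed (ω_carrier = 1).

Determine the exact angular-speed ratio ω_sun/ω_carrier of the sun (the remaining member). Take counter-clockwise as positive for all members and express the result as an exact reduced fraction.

N_ring = 27 + 2·16 = 59
27(ω_s−ω_c) = −59(ω_r−ω_c),  ω_r=0, ω_c=1
ω_s = 1 − (59/27)(0−1) = 86/27
ω_s/ω_c = 86/27

86/27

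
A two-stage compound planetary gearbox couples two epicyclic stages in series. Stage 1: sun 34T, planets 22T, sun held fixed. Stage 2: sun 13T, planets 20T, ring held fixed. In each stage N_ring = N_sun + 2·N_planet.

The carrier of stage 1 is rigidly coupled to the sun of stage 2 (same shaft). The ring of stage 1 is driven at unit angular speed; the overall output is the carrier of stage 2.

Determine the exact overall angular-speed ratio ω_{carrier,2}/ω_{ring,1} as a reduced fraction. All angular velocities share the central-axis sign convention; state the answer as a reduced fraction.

Stage 1: N_ring = 34 + 2·22 = 78
Stage 1: 34(ω_s−ω_c) = −78(ω_r−ω_c),  ω_s=0, ω_r=1
Stage 1: 34(0−ω_c) = −78(1−ω_c)  ⇒  112ω_c = 78  ⇒  ω_c = 39/56
  ⇒ ω_c¹/ω_r¹ = 39/56
Stage 2: N_ring = 13 + 2·20 = 53
Stage 2: 13(ω_s−ω_c) = −53(ω_r−ω_c),  ω_r=0, ω_s=1
Stage 2: 13(1−ω_c) = −53(0−ω_c)  ⇒  66ω_c = 13  ⇒  ω_c = 13/66
  ⇒ ω_c²/ω_s² = 13/66
Coupling ω_s² = ω_c¹ ⇒ overall = 39/56 × 13/66 = 169/1232

169/1232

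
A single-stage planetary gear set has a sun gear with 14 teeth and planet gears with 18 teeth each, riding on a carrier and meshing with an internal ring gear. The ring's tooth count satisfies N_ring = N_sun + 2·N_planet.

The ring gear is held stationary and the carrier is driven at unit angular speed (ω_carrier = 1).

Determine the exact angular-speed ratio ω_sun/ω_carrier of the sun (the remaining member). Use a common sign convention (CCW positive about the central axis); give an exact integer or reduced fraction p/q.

N_ring = 14 + 2·18 = 50
14(ω_s−ω_c) = −50(ω_r−ω_c),  ω_r=0, ω_c=1
ω_s = 1 − (50/14)(0−1) = 32/7
ω_s/ω_c = 32/7

32/7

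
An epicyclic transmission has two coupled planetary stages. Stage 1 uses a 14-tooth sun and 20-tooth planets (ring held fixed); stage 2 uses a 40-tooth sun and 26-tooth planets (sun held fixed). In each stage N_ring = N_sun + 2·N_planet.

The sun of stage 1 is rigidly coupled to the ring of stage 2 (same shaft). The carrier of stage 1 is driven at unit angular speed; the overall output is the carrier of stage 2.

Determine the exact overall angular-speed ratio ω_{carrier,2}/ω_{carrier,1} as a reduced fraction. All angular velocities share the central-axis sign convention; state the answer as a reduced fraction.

782/231

Stage 1: N_ring = 14 + 2·20 = 54
Stage 1: 14(ω_s−ω_c) = −54(ω_r−ω_c),  ω_r=0, ω_c=1
Stage 1: ω_s = 1 − (54/14)(0−1) = 34/7
  ⇒ ω_s¹/ω_c¹ = 34/7
Stage 2: N_ring = 40 + 2·26 = 92
Stage 2: 40(ω_s−ω_c) = −92(ω_r−ω_c),  ω_s=0, ω_r=1
Stage 2: 40(0−ω_c) = −92(1−ω_c)  ⇒  132ω_c = 92  ⇒  ω_c = 23/33
  ⇒ ω_c²/ω_r² = 23/33
Coupling ω_r² = ω_s¹ ⇒ overall = 34/7 × 23/33 = 782/231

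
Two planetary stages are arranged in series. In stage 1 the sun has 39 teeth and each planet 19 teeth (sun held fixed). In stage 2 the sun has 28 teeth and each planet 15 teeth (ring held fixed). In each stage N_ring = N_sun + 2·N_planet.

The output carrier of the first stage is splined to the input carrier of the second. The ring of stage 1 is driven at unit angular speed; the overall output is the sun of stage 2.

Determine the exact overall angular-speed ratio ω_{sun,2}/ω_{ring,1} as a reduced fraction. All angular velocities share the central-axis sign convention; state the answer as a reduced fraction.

Stage 1: N_ring = 39 + 2·19 = 77
Stage 1: 39(ω_s−ω_c) = −77(ω_r−ω_c),  ω_s=0, ω_r=1
Stage 1: 39(0−ω_c) = −77(1−ω_c)  ⇒  116ω_c = 77  ⇒  ω_c = 77/116
  ⇒ ω_c¹/ω_r¹ = 77/116
Stage 2: N_ring = 28 + 2·15 = 58
Stage 2: 28(ω_s−ω_c) = −58(ω_r−ω_c),  ω_r=0, ω_c=1
Stage 2: ω_s = 1 − (58/28)(0−1) = 43/14
  ⇒ ω_s²/ω_c² = 43/14
Coupling ω_c² = ω_c¹ ⇒ overall = 77/116 × 43/14 = 473/232

473/232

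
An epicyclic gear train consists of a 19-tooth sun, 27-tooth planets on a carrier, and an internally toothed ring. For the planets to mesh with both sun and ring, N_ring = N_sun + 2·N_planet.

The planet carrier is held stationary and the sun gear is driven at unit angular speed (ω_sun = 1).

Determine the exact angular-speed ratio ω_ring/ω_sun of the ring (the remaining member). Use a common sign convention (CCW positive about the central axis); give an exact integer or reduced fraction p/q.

-19/73

N_ring = 19 + 2·27 = 73
19(ω_s−ω_c) = −73(ω_r−ω_c),  ω_c=0, ω_s=1
ω_r = 0 − (19/73)(1−0) = -19/73
ω_r/ω_s = -19/73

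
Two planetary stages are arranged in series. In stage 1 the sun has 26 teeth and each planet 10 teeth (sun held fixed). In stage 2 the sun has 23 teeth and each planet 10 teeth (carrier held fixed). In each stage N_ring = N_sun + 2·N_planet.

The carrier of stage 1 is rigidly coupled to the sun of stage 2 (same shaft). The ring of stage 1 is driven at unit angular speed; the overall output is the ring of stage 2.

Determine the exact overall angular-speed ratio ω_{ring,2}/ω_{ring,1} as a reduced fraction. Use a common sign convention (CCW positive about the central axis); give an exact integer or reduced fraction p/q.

Stage 1: N_ring = 26 + 2·10 = 46
Stage 1: 26(ω_s−ω_c) = −46(ω_r−ω_c),  ω_s=0, ω_r=1
Stage 1: 26(0−ω_c) = −46(1−ω_c)  ⇒  72ω_c = 46  ⇒  ω_c = 23/36
  ⇒ ω_c¹/ω_r¹ = 23/36
Stage 2: N_ring = 23 + 2·10 = 43
Stage 2: 23(ω_s−ω_c) = −43(ω_r−ω_c),  ω_c=0, ω_s=1
Stage 2: ω_r = 0 − (23/43)(1−0) = -23/43
  ⇒ ω_r²/ω_s² = -23/43
Coupling ω_s² = ω_c¹ ⇒ overall = 23/36 × -23/43 = -529/1548

-529/1548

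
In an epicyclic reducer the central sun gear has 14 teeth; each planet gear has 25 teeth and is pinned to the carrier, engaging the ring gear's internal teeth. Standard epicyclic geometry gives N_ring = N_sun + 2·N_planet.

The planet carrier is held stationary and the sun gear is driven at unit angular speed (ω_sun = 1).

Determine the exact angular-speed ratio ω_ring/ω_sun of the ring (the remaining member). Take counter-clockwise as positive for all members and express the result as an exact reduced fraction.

-7/32

N_ring = 14 + 2·25 = 64
14(ω_s−ω_c) = −64(ω_r−ω_c),  ω_c=0, ω_s=1
ω_r = 0 − (14/64)(1−0) = -7/32
ω_r/ω_s = -7/32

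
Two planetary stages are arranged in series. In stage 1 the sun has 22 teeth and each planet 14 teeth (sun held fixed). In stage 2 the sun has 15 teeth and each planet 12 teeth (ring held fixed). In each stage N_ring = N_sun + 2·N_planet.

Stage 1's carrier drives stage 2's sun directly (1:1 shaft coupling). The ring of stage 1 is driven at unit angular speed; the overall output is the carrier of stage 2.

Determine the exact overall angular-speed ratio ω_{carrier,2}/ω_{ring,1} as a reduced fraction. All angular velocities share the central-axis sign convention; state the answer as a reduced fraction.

Stage 1: N_ring = 22 + 2·14 = 50
Stage 1: 22(ω_s−ω_c) = −50(ω_r−ω_c),  ω_s=0, ω_r=1
Stage 1: 22(0−ω_c) = −50(1−ω_c)  ⇒  72ω_c = 50  ⇒  ω_c = 25/36
  ⇒ ω_c¹/ω_r¹ = 25/36
Stage 2: N_ring = 15 + 2·12 = 39
Stage 2: 15(ω_s−ω_c) = −39(ω_r−ω_c),  ω_r=0, ω_s=1
Stage 2: 15(1−ω_c) = −39(0−ω_c)  ⇒  54ω_c = 15  ⇒  ω_c = 5/18
  ⇒ ω_c²/ω_s² = 5/18
Coupling ω_s² = ω_c¹ ⇒ overall = 25/36 × 5/18 = 125/648

125/648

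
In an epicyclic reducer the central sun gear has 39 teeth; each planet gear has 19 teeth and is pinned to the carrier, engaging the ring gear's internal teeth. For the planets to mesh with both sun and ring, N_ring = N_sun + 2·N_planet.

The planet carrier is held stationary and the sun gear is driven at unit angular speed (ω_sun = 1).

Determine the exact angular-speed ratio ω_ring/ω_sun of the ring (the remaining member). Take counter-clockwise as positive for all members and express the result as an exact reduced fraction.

N_ring = 39 + 2·19 = 77
39(ω_s−ω_c) = −77(ω_r−ω_c),  ω_c=0, ω_s=1
ω_r = 0 − (39/77)(1−0) = -39/77
ω_r/ω_s = -39/77

-39/77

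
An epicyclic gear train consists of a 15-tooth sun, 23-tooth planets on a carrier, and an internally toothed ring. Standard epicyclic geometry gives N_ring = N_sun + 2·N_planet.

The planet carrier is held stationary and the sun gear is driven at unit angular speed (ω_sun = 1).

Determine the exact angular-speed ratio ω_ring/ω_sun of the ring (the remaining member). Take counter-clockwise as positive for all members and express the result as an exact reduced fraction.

-15/61

N_ring = 15 + 2·23 = 61
15(ω_s−ω_c) = −61(ω_r−ω_c),  ω_c=0, ω_s=1
ω_r = 0 − (15/61)(1−0) = -15/61
ω_r/ω_s = -15/61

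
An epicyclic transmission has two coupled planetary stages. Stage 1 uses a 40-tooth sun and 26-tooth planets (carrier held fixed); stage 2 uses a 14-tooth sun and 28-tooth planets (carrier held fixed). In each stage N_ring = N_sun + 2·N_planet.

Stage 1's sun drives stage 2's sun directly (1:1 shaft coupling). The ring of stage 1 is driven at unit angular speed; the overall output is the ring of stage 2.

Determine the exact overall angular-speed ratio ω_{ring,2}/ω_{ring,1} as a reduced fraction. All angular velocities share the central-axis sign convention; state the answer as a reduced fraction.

23/50

Stage 1: N_ring = 40 + 2·26 = 92
Stage 1: 40(ω_s−ω_c) = −92(ω_r−ω_c),  ω_c=0, ω_r=1
Stage 1: ω_s = 0 − (92/40)(1−0) = -23/10
  ⇒ ω_s¹/ω_r¹ = -23/10
Stage 2: N_ring = 14 + 2·28 = 70
Stage 2: 14(ω_s−ω_c) = −70(ω_r−ω_c),  ω_c=0, ω_s=1
Stage 2: ω_r = 0 − (14/70)(1−0) = -1/5
  ⇒ ω_r²/ω_s² = -1/5
Coupling ω_s² = ω_s¹ ⇒ overall = -23/10 × -1/5 = 23/50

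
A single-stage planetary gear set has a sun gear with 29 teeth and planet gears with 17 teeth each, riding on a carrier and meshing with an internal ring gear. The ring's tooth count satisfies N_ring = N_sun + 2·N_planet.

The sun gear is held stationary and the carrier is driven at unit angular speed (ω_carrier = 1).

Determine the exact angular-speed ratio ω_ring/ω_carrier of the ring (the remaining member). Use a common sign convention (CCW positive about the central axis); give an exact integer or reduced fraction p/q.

92/63

N_ring = 29 + 2·17 = 63
29(ω_s−ω_c) = −63(ω_r−ω_c),  ω_s=0, ω_c=1
ω_r = 1 − (29/63)(0−1) = 92/63
ω_r/ω_c = 92/63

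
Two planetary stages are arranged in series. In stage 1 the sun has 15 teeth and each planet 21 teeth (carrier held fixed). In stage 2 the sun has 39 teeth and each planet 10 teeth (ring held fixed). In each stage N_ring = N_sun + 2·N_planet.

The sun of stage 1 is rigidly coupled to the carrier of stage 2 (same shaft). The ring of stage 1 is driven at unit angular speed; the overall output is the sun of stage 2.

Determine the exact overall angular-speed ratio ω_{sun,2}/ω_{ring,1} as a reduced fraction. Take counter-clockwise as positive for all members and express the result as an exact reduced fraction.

Stage 1: N_ring = 15 + 2·21 = 57
Stage 1: 15(ω_s−ω_c) = −57(ω_r−ω_c),  ω_c=0, ω_r=1
Stage 1: ω_s = 0 − (57/15)(1−0) = -19/5
  ⇒ ω_s¹/ω_r¹ = -19/5
Stage 2: N_ring = 39 + 2·10 = 59
Stage 2: 39(ω_s−ω_c) = −59(ω_r−ω_c),  ω_r=0, ω_c=1
Stage 2: ω_s = 1 − (59/39)(0−1) = 98/39
  ⇒ ω_s²/ω_c² = 98/39
Coupling ω_c² = ω_s¹ ⇒ overall = -19/5 × 98/39 = -1862/195

-1862/195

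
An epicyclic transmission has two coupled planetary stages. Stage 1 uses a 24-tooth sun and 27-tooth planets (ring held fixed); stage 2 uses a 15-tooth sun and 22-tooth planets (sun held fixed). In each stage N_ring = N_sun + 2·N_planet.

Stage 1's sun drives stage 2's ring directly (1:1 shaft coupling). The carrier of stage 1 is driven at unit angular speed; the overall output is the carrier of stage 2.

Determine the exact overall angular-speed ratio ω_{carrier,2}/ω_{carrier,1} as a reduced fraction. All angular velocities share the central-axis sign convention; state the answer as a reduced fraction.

1003/296

Stage 1: N_ring = 24 + 2·27 = 78
Stage 1: 24(ω_s−ω_c) = −78(ω_r−ω_c),  ω_r=0, ω_c=1
Stage 1: ω_s = 1 − (78/24)(0−1) = 17/4
  ⇒ ω_s¹/ω_c¹ = 17/4
Stage 2: N_ring = 15 + 2·22 = 59
Stage 2: 15(ω_s−ω_c) = −59(ω_r−ω_c),  ω_s=0, ω_r=1
Stage 2: 15(0−ω_c) = −59(1−ω_c)  ⇒  74ω_c = 59  ⇒  ω_c = 59/74
  ⇒ ω_c²/ω_r² = 59/74
Coupling ω_r² = ω_s¹ ⇒ overall = 17/4 × 59/74 = 1003/296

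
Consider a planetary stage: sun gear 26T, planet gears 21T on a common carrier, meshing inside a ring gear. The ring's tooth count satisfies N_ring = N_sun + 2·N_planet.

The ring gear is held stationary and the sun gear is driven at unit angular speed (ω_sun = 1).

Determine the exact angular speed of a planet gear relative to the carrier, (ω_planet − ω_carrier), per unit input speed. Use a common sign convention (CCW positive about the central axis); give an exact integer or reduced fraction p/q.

N_ring = 26 + 2·21 = 68
26(ω_s−ω_c) = −68(ω_r−ω_c),  ω_r=0, ω_s=1
26(1−ω_c) = −68(0−ω_c)  ⇒  94ω_c = 26  ⇒  ω_c = 13/47
sun–planet: 26·(1−13/47) = −21·(ω_p−ω_c)  ⇒  ω_p−ω_c = −(26/21)·(34/47) = -884/987

-884/987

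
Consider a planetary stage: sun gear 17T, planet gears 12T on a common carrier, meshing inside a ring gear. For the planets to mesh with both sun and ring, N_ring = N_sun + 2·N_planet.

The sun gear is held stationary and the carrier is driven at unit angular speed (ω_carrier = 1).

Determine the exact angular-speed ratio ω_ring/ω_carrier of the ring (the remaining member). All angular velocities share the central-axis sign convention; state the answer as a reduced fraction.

N_ring = 17 + 2·12 = 41
17(ω_s−ω_c) = −41(ω_r−ω_c),  ω_s=0, ω_c=1
ω_r = 1 − (17/41)(0−1) = 58/41
ω_r/ω_c = 58/41

58/41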